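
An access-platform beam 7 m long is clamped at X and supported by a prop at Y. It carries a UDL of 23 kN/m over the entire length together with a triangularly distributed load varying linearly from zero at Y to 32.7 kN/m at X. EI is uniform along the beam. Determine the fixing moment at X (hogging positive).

Remove the prop at Y; the released (primary) structure is a cantilever built in at X.
Free-end deflection of the primary structure under the applied loading (downward +):
  UDL 23: wL⁴/(8EI) = 6903/EI
  triangular load, peak 32.7 at the fixed end: w₀L⁴/(30EI) = 2617/EI
  δ_0 = 9520/EI
Flexibility coefficient — unit upward force at Y: δ_{YY} = L³/(3EI) = 114.3/EI.
The prop prevents deflection at Y: R_Y = δ_0/δ_{YY} = 9520/114.3 = 83.27 kN.
Moment equilibrium about X: M_X = Σ(load moments about X) − R_Y·L = 830.5 − 83.27×7 = 247.7 kN·m.

M_X = 247.7 kN·m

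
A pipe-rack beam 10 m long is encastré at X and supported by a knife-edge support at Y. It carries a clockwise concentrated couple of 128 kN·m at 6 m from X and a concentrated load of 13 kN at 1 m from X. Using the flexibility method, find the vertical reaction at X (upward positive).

R_X = -3.317 kN

Release the roller at Y. Primary structure: cantilever fixed at X.
Deflection at Y on the released cantilever, summing each load's contribution:
  clockwise couple 128 at a = 6: M₀a(2L − a)/(2EI) = 5376/EI
  point load 13 at a = 1: Pa²(3L − a)/(6EI) = 62.83/EI
  δ_0 = 5439/EI
Tip deflection under a unit load at Y: L³/(3EI) = 333.3/EI.
Compatibility at Y: δ_0 − R_Y·δ_{YY} = 0, so R_Y = 5439/333.3 = 16.32 kN.
Vertical equilibrium: R_X = ΣP − R_Y = 13 − 16.32 = -3.317 kN.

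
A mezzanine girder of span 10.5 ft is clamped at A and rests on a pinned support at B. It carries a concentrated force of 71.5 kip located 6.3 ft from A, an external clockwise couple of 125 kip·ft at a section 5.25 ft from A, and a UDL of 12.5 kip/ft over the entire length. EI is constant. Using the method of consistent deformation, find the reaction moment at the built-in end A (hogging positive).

Choose R_B as the redundant. The primary structure is the cantilever fixed at A.
Downward deflection at the released point B due to the loads:
  point load 71.5 at a = 6.3: Pa²(3L − a)/(6EI) = 11919/EI
  clockwise couple 125 at a = 5.25: M₀a(2L − a)/(2EI) = 5168/EI
  UDL 12.5: wL⁴/(8EI) = 18992/EI
  δ_0 = 36079/EI
Tip deflection under a unit load at B: L³/(3EI) = 385.9/EI.
The prop prevents deflection at B: R_B = δ_0/δ_{BB} = 36079/385.9 = 93.5 kip.
Moment equilibrium about A: M_A = Σ(load moments about A) − R_B·L = 1265 − 93.5×10.5 = 282.8 kip·ft.

M_A = 282.8 kip·ft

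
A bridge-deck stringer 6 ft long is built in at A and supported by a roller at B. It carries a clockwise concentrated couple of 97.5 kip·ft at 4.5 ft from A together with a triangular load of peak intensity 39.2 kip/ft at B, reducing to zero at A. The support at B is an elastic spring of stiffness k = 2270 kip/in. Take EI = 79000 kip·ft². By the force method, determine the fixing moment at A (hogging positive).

M_A = 63.05 kip·ft

Release the roller at B. Primary structure: cantilever fixed at A.
Free-end deflection of the primary structure under the applied loading (downward +):
  clockwise couple 97.5 at a = 4.5: M₀a(2L − a)/(2EI) = 1645/EI
  triangular load, peak 39.2 at the free end: 11w₀L⁴/(120EI) = 4657/EI
  δ_0 = 6302/EI
Tip deflection under a unit load at B: L³/(3EI) = 72/EI.
With EI = 79000 kip·ft²: δ_0 = 0.079776 ft and δ_{BB} = 0.000911 ft/kip.
Compatibility — the spring shortens by R_B/k under the reaction it provides: δ_0 − R_B·δ_{BB} = R_B/k. With 1/k = 1/(2270×12) ft/kip = 0.000037 ft/kip, R_B = δ_0 / (δ_{BB} + 1/k) = 0.079776 / (0.000911 + 0.000037) = 84.14 kip.
Moment equilibrium about A: M_A = Σ(load moments about A) − R_B·L = 567.9 − 84.14×6 = 63.05 kip·ft.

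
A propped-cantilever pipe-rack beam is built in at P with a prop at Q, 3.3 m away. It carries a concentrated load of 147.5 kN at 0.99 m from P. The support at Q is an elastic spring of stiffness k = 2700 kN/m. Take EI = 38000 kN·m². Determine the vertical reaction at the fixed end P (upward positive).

R_P = 139.3 kN

Release the roller at Q. Primary structure: cantilever fixed at P.
Deflection at Q on the released cantilever, summing each load's contribution:
  point load 147.5 at a = 0.99: Pa²(3L − a)/(6EI) = 214.7/EI
Flexibility coefficient — unit upward force at Q: δ_{QQ} = L³/(3EI) = 11.98/EI.
With EI = 38000 kN·m²: δ_0 = 0.005649 m and δ_{QQ} = 0.000315 m/kN.
Compatibility — the spring shortens by R_Q/k under the reaction it provides: δ_0 − R_Q·δ_{QQ} = R_Q/k. With 1/k = 0.00037 m/kN, R_Q = δ_0 / (δ_{QQ} + 1/k) = 0.005649 / (0.000315 + 0.00037) = 8.24 kN.
Vertical equilibrium: R_P = ΣP − R_Q = 147.5 − 8.24 = 139.3 kN.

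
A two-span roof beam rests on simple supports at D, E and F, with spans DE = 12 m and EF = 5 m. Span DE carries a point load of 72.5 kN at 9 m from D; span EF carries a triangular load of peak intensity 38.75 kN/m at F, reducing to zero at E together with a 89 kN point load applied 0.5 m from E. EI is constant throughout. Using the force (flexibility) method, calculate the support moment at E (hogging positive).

M_E = 128.6 kN·m

Release continuity at E by inserting a hinge; the redundant is the internal moment M_E. The primary structure is two simply-supported spans DE and EF.
Rotations at E on the released spans (each span's end-slope, ×1/EI):
  span DE: point load 72.5 at a = 9: Pab(L + a)/(6LEI) = 570.9/EI
  span EF: triangular load, peak 38.75: 7w₀L³/(360EI) = 94.18/EI
  span EF: point load 89 at a = 0.5: Pab(L + b)/(6LEI) = 63.41/EI
  relative rotation θ_0 = (570.9 + 157.6)/EI = 728.5/EI
A unit hogging moment at E produces rotation L₁/(3EI) + L₂/(3EI) = 5.667/EI.
Compatibility: M_E·(L₁+L₂)/(3EI) = θ_0, giving M_E = 128.6 kN·m (hogging).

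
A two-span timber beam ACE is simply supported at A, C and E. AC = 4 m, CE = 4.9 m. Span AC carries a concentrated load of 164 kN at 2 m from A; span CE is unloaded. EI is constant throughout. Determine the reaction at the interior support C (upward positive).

R_C = 107.1 kN

Take M_C as the redundant. Released structure: two simple spans AC and CE with a hinge at C.
Rotations at C on the released spans (each span's end-slope, ×1/EI):
  span AC: point load 164 at a = 2: Pab(L + a)/(6LEI) = 164/EI
  relative rotation θ_0 = (164 + 0)/EI = 164/EI
A unit hogging moment at C produces rotation L₁/(3EI) + L₂/(3EI) = 2.967/EI.
Slope continuity at C: θ_0 = M_C·2.967/EI, so M_C = 164/2.967 = 55.28 kN·m (hogging).
Span AC, ΣM about A with M_C applied at C: R_C^{AC}·4 = 328 + 55.28, so R_C^{AC} = 95.82 kN and R_A = 164 − 95.82 = 68.18 kN.
Span CE, ΣM about E: R_C^{CE}·4.9 = 0 + 55.28, so R_C^{CE} = 11.28 kN and R_E = 0 − 11.28 = -11.28 kN.
R_C = 95.82 + 11.28 = 107.1 kN.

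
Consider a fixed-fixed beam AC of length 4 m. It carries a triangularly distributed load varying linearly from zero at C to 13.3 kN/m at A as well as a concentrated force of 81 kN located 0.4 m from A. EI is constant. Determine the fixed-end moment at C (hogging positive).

M_C = 10.01 kN·m

Release both end moments; the primary structure is a simply-supported span AC with redundants M_A and M_C.
Simple-span end rotations at A and C under the given loads:
  at A: triangular load, peak 13.3: w₀L³/(45EI) = 18.92/EI
  at C: triangular load, peak 13.3: 7w₀L³/(360EI) = 16.55/EI
  at A: point load 81 at a = 0.4: Pab(L + b)/(6LEI) = 36.94/EI
  at C: point load 81 at a = 0.4: Pab(L + a)/(6LEI) = 21.38/EI
  θ_A0 = 55.85/EI,  θ_C0 = 37.94/EI
Flexibility coefficients: a unit moment at one end gives L/(3EI) there and L/(6EI) at the far end, so f₁₁ = f₂₂ = 1.333/EI and f₁₂ = f₂₁ = 0.6667/EI.
Compatibility — zero rotation at each built-in end:
  1.333 M_A + 0.6667 M_C = 55.85
  0.6667 M_A + 1.333 M_C = 37.94
Solving the pair gives M_A = 36.88 kN·m and M_C = 10.01 kN·m (hogging).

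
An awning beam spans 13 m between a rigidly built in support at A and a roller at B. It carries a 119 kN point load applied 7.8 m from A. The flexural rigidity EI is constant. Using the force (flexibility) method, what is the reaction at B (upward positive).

Choose R_B as the redundant. The primary structure is the cantilever fixed at A.
Downward deflection at the released point B due to the loads:
  point load 119 at a = 7.8: Pa²(3L − a)/(6EI) = 37648/EI
Tip deflection under a unit load at B: L³/(3EI) = 732.3/EI.
The prop prevents deflection at B: R_B = δ_0/δ_{BB} = 37648/732.3 = 51.41 kN.

R_B = 51.41 kN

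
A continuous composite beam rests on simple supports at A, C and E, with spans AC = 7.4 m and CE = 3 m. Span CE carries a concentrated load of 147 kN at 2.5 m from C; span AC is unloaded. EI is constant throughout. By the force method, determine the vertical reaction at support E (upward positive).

R_E = 119.1 kN

Insert a hinge at C; M_C is the redundant, and each span becomes simply supported.
Discontinuity in slope at C on the released structure — sum the simple-span end rotations:
  span CE: point load 147 at a = 2.5: Pab(L + b)/(6LEI) = 35.73/EI
  relative rotation θ_0 = (0 + 35.73)/EI = 35.73/EI
A unit hogging moment at C produces rotation L₁/(3EI) + L₂/(3EI) = 3.467/EI.
Slope continuity at C: θ_0 = M_C·3.467/EI, so M_C = 35.73/3.467 = 10.31 kN·m (hogging).
Span CE, ΣM about E: R_C^{CE}·3 = 73.5 + 10.31, so R_C^{CE} = 27.94 kN and R_E = 147 − 27.94 = 119.1 kN.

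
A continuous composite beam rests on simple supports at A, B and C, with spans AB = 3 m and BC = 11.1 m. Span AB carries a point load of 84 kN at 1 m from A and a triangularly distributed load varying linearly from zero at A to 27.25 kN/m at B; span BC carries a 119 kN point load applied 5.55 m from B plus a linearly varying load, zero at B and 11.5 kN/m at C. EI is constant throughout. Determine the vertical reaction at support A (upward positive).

Insert a hinge at B; M_B is the redundant, and each span becomes simply supported.
Discontinuity in slope at B on the released structure — sum the simple-span end rotations:
  span AB: point load 84 at a = 1: Pab(L + a)/(6LEI) = 37.33/EI
  span AB: triangular load, peak 27.25: w₀L³/(45EI) = 16.35/EI
  span BC: point load 119 at a = 5.55: Pab(L + b)/(6LEI) = 916.4/EI
  span BC: triangular load, peak 11.5: 7w₀L³/(360EI) = 305.8/EI
  relative rotation θ_0 = (53.68 + 1222)/EI = 1276/EI
A unit hogging moment at B produces rotation L₁/(3EI) + L₂/(3EI) = 4.7/EI.
Slope continuity at B: θ_0 = M_B·4.7/EI, so M_B = 1276/4.7 = 271.5 kN·m (hogging).
Span AB, ΣM about A with M_B applied at B: R_B^{AB}·3 = 165.8 + 271.5, so R_B^{AB} = 145.7 kN and R_A = 124.9 − 145.7 = -20.86 kN.

R_A = -20.86 kN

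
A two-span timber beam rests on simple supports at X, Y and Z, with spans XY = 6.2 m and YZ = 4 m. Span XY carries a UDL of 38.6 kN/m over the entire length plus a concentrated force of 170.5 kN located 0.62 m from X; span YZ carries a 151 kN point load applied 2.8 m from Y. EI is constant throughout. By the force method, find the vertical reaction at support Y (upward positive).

R_Y = 254.8 kN

Insert a hinge at Y; M_Y is the redundant, and each span becomes simply supported.
Discontinuity in slope at Y on the released structure — sum the simple-span end rotations:
  span XY: UDL 38.6: wL³/(24EI) = 383.3/EI
  span XY: point load 170.5 at a = 0.62: Pab(L + a)/(6LEI) = 108.1/EI
  span YZ: point load 151 at a = 2.8: Pab(L + b)/(6LEI) = 109.9/EI
  relative rotation θ_0 = (491.5 + 109.9)/EI = 601.4/EI
A unit hogging moment at Y produces rotation L₁/(3EI) + L₂/(3EI) = 3.4/EI.
Compatibility: M_Y·(L₁+L₂)/(3EI) = θ_0, giving M_Y = 176.9 kN·m (hogging).
Span XY, ΣM about X with M_Y applied at Y: R_Y^{XY}·6.2 = 847.6 + 176.9, so R_Y^{XY} = 165.2 kN and R_X = 409.8 − 165.2 = 244.6 kN.
Span YZ, ΣM about Z: R_Y^{YZ}·4 = 181.2 + 176.9, so R_Y^{YZ} = 89.52 kN and R_Z = 151 − 89.52 = 61.48 kN.
R_Y = 165.2 + 89.52 = 254.8 kN.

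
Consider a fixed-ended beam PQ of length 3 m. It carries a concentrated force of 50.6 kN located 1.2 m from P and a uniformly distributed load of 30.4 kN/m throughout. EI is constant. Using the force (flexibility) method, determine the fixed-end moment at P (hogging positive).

M_P = 44.66 kN·m

Take the two fixed-end moments M_P, M_Q as redundants; the released structure is the simple span PQ.
On the primary (simply-supported) span, the end slopes from the loading are:
  at P: point load 50.6 at a = 1.2: Pab(L + b)/(6LEI) = 29.15/EI
  at Q: point load 50.6 at a = 1.2: Pab(L + a)/(6LEI) = 25.5/EI
  at P: UDL 30.4: wL³/(24EI) = 34.2/EI
  at Q: UDL 30.4: wL³/(24EI) = 34.2/EI
  θ_P0 = 63.35/EI,  θ_Q0 = 59.7/EI
Flexibility coefficients: a unit moment at one end gives L/(3EI) there and L/(6EI) at the far end, so f₁₁ = f₂₂ = 1/EI and f₁₂ = f₂₁ = 0.5/EI.
Compatibility — zero rotation at each built-in end:
  1 M_P + 0.5 M_Q = 63.35
  0.5 M_P + 1 M_Q = 59.7
Solving the pair gives M_P = 44.66 kN·m and M_Q = 37.37 kN·m (hogging).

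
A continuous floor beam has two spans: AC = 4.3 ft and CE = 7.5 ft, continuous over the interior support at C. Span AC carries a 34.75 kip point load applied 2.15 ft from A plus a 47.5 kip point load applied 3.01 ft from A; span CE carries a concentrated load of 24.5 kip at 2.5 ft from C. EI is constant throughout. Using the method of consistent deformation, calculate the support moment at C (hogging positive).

Release continuity at C by inserting a hinge; the redundant is the internal moment M_C. The primary structure is two simply-supported spans AC and CE.
Discontinuity in slope at C on the released structure — sum the simple-span end rotations:
  span AC: point load 34.75 at a = 2.15: Pab(L + a)/(6LEI) = 40.16/EI
  span AC: point load 47.5 at a = 3.01: Pab(L + a)/(6LEI) = 52.26/EI
  span CE: point load 24.5 at a = 2.5: Pab(L + b)/(6LEI) = 85.07/EI
  relative rotation θ_0 = (92.42 + 85.07)/EI = 177.5/EI
A unit hogging moment at C produces rotation L₁/(3EI) + L₂/(3EI) = 3.933/EI.
Compatibility: M_C·(L₁+L₂)/(3EI) = θ_0, giving M_C = 45.12 kip·ft (hogging).

M_C = 45.12 kip·ft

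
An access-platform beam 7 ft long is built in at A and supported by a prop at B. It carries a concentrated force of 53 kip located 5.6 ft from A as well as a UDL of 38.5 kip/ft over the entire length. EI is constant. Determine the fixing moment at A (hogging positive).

Choose R_B as the redundant. The primary structure is the cantilever fixed at A.
Downward deflection at the released point B due to the loads:
  point load 53 at a = 5.6: Pa²(3L − a)/(6EI) = 4266/EI
  UDL 38.5: wL⁴/(8EI) = 11555/EI
  δ_0 = 15821/EI
Flexibility coefficient — unit upward force at B: δ_{BB} = L³/(3EI) = 114.3/EI.
Compatibility at B: δ_0 − R_B·δ_{BB} = 0, so R_B = 15821/114.3 = 138.4 kip.
Moment equilibrium about A: M_A = Σ(load moments about A) − R_B·L = 1240 − 138.4×7 = 271.4 kip·ft.

M_A = 271.4 kip·ft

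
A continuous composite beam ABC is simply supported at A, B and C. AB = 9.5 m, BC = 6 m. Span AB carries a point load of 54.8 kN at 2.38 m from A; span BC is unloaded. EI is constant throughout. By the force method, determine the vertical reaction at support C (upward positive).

R_C = -6.243 kN

Take M_B as the redundant. Released structure: two simple spans AB and BC with a hinge at B.
End slopes at the hinge B, treating each span as simply supported:
  span AB: point load 54.8 at a = 2.38: Pab(L + a)/(6LEI) = 193.5/EI
  relative rotation θ_0 = (193.5 + 0)/EI = 193.5/EI
A unit hogging moment at B produces rotation L₁/(3EI) + L₂/(3EI) = 5.167/EI.
Compatibility: M_B·(L₁+L₂)/(3EI) = θ_0, giving M_B = 37.46 kN·m (hogging).
Span BC, ΣM about C: R_B^{BC}·6 = 0 + 37.46, so R_B^{BC} = 6.243 kN and R_C = 0 − 6.243 = -6.243 kN.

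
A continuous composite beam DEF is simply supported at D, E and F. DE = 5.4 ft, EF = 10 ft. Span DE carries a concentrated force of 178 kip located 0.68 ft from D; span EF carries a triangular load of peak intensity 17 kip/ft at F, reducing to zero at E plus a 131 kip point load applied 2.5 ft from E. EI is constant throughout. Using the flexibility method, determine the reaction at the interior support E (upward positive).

Take M_E as the redundant. Released structure: two simple spans DE and EF with a hinge at E.
End slopes at the hinge E, treating each span as simply supported:
  span DE: point load 178 at a = 0.68: Pab(L + a)/(6LEI) = 107.2/EI
  span EF: triangular load, peak 17: 7w₀L³/(360EI) = 330.6/EI
  span EF: point load 131 at a = 2.5: Pab(L + b)/(6LEI) = 716.4/EI
  relative rotation θ_0 = (107.2 + 1047)/EI = 1154/EI
A unit hogging moment at E produces rotation L₁/(3EI) + L₂/(3EI) = 5.133/EI.
Slope continuity at E: θ_0 = M_E·5.133/EI, so M_E = 1154/5.133 = 224.8 kip·ft (hogging).
Span DE, ΣM about D with M_E applied at E: R_E^{DE}·5.4 = 121 + 224.8, so R_E^{DE} = 64.05 kip and R_D = 178 − 64.05 = 113.9 kip.
Span EF, ΣM about F: R_E^{EF}·10 = 1266 + 224.8, so R_E^{EF} = 149.1 kip and R_F = 216 − 149.1 = 66.93 kip.
R_E = 64.05 + 149.1 = 213.1 kip.

R_E = 213.1 kip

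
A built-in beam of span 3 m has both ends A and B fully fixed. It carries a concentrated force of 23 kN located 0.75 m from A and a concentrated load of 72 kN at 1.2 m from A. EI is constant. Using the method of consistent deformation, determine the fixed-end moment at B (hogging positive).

M_B = 23.97 kN·m

Release both end moments; the primary structure is a simply-supported span AB with redundants M_A and M_B.
Simple-span end rotations at A and B under the given loads:
  at A: point load 23 at a = 0.75: Pab(L + b)/(6LEI) = 11.32/EI
  at B: point load 23 at a = 0.75: Pab(L + a)/(6LEI) = 8.086/EI
  at A: point load 72 at a = 1.2: Pab(L + b)/(6LEI) = 41.47/EI
  at B: point load 72 at a = 1.2: Pab(L + a)/(6LEI) = 36.29/EI
  θ_A0 = 52.79/EI,  θ_B0 = 44.37/EI
Flexibility coefficients: a unit moment at one end gives L/(3EI) there and L/(6EI) at the far end, so f₁₁ = f₂₂ = 1/EI and f₁₂ = f₂₁ = 0.5/EI.
Compatibility — zero rotation at each built-in end:
  1 M_A + 0.5 M_B = 52.79
  0.5 M_A + 1 M_B = 44.37
Solving the pair gives M_A = 40.81 kN·m and M_B = 23.97 kN·m (hogging).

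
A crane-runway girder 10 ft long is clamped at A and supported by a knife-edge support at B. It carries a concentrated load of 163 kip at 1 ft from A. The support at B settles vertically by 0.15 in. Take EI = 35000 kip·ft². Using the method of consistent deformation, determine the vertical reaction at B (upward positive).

R_B = 1.051 kip

Choose R_B as the redundant. The primary structure is the cantilever fixed at A.
Primary-structure tip deflection at B by superposition:
  point load 163 at a = 1: Pa²(3L − a)/(6EI) = 787.8/EI
Tip deflection under a unit load at B: L³/(3EI) = 333.3/EI.
With EI = 35000 kip·ft²: δ_0 = 0.02251 ft and δ_{BB} = 0.009524 ft/kip.
Compatibility — the beam at B must follow the support down by 0.0125 ft: δ_0 − R_B·δ_{BB} = 0.0125, so R_B = (0.02251 − 0.0125)/0.009524 = 1.051 kip.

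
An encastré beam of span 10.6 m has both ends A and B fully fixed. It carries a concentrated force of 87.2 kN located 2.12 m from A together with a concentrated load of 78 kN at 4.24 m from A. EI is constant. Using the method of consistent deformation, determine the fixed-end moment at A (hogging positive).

M_A = 237.4 kN·m

Take the two fixed-end moments M_A, M_B as redundants; the released structure is the simple span AB.
On the primary (simply-supported) span, the end slopes from the loading are:
  at A: point load 87.2 at a = 2.12: Pab(L + b)/(6LEI) = 470.3/EI
  at B: point load 87.2 at a = 2.12: Pab(L + a)/(6LEI) = 313.5/EI
  at A: point load 78 at a = 4.24: Pab(L + b)/(6LEI) = 560.9/EI
  at B: point load 78 at a = 4.24: Pab(L + a)/(6LEI) = 490.8/EI
  θ_A0 = 1031/EI,  θ_B0 = 804.3/EI
Flexibility coefficients: a unit moment at one end gives L/(3EI) there and L/(6EI) at the far end, so f₁₁ = f₂₂ = 3.533/EI and f₁₂ = f₂₁ = 1.767/EI.
Compatibility — zero rotation at each built-in end:
  3.533 M_A + 1.767 M_B = 1031
  1.767 M_A + 3.533 M_B = 804.3
Solving the pair gives M_A = 237.4 kN·m and M_B = 109 kN·m (hogging).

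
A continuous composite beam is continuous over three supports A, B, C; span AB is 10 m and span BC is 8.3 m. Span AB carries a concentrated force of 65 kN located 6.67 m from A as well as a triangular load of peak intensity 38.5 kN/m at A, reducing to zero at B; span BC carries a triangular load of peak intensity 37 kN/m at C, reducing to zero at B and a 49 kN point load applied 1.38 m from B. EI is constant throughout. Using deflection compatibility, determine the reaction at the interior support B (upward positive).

R_B = 261.2 kN

Insert a hinge at B; M_B is the redundant, and each span becomes simply supported.
Rotations at B on the released spans (each span's end-slope, ×1/EI):
  span AB: point load 65 at a = 6.67: Pab(L + a)/(6LEI) = 401.1/EI
  span AB: triangular load, peak 38.5: 7w₀L³/(360EI) = 748.6/EI
  span BC: triangular load, peak 37: 7w₀L³/(360EI) = 411.4/EI
  span BC: point load 49 at a = 1.38: Pab(L + b)/(6LEI) = 143/EI
  relative rotation θ_0 = (1150 + 554.4)/EI = 1704/EI
A unit hogging moment at B produces rotation L₁/(3EI) + L₂/(3EI) = 6.1/EI.
Compatibility: M_B·(L₁+L₂)/(3EI) = θ_0, giving M_B = 279.4 kN·m (hogging).
Span AB, ΣM about A with M_B applied at B: R_B^{AB}·10 = 1075 + 279.4, so R_B^{AB} = 135.5 kN and R_A = 257.5 − 135.5 = 122 kN.
Span BC, ΣM about C: R_B^{BC}·8.3 = 763.9 + 279.4, so R_B^{BC} = 125.7 kN and R_C = 202.6 − 125.7 = 76.86 kN.
R_B = 135.5 + 125.7 = 261.2 kN.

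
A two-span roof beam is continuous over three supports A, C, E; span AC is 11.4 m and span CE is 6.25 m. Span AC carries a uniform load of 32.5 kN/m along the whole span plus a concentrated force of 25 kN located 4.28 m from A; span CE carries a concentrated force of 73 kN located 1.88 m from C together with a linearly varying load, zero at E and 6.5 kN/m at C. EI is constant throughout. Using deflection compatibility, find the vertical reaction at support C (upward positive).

R_C = 359.7 kN

Insert a hinge at C; M_C is the redundant, and each span becomes simply supported.
End slopes at the hinge C, treating each span as simply supported:
  span AC: UDL 32.5: wL³/(24EI) = 2006/EI
  span AC: point load 25 at a = 4.28: Pab(L + a)/(6LEI) = 174.6/EI
  span CE: point load 73 at a = 1.88: Pab(L + b)/(6LEI) = 169.8/EI
  span CE: triangular load, peak 6.5: w₀L³/(45EI) = 35.26/EI
  relative rotation θ_0 = (2181 + 205.1)/EI = 2386/EI
A unit hogging moment at C produces rotation L₁/(3EI) + L₂/(3EI) = 5.883/EI.
Slope continuity at C: θ_0 = M_C·5.883/EI, so M_C = 2386/5.883 = 405.6 kN·m (hogging).
Span AC, ΣM about A with M_C applied at C: R_C^{AC}·11.4 = 2219 + 405.6, so R_C^{AC} = 230.2 kN and R_A = 395.5 − 230.2 = 165.3 kN.
Span CE, ΣM about E: R_C^{CE}·6.25 = 403.6 + 405.6, so R_C^{CE} = 129.5 kN and R_E = 93.31 − 129.5 = -36.16 kN.
R_C = 230.2 + 129.5 = 359.7 kN.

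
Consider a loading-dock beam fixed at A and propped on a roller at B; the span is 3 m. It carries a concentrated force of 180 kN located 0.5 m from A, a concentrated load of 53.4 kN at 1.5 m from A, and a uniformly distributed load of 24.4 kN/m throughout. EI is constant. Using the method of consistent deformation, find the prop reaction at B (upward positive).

R_B = 51.22 kN

Take the reaction at B as the redundant and release it; the primary structure is a cantilever fixed at A.
Downward deflection at the released point B due to the loads:
  point load 180 at a = 0.5: Pa²(3L − a)/(6EI) = 63.75/EI
  point load 53.4 at a = 1.5: Pa²(3L − a)/(6EI) = 150.2/EI
  UDL 24.4: wL⁴/(8EI) = 247.1/EI
  δ_0 = 461/EI
Tip deflection under a unit load at B: L³/(3EI) = 9/EI.
The prop prevents deflection at B: R_B = δ_0/δ_{BB} = 461/9 = 51.22 kN.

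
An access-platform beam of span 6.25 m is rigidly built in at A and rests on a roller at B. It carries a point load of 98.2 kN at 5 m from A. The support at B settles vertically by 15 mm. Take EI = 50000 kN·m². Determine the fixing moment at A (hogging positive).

Take the reaction at B as the redundant and release it; the primary structure is a cantilever fixed at A.
Downward deflection at the released point B due to the loads:
  point load 98.2 at a = 5: Pa²(3L − a)/(6EI) = 5626/EI
Flexibility coefficient — unit upward force at B: δ_{BB} = L³/(3EI) = 81.38/EI.
With EI = 50000 kN·m²: δ_0 = 0.11252 m and δ_{BB} = 0.001628 m/kN.
Compatibility — the beam at B must follow the support down by 0.015 m: δ_0 − R_B·δ_{BB} = 0.015, so R_B = (0.11252 − 0.015)/0.001628 = 59.92 kN.
Moment equilibrium about A: M_A = Σ(load moments about A) − R_B·L = 491 − 59.92×6.25 = 116.5 kN·m.

M_A = 116.5 kN·m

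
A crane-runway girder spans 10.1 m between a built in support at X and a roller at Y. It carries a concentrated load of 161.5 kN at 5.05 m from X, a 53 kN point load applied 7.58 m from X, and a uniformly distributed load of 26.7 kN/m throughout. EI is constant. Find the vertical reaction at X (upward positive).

Release the roller at Y. Primary structure: cantilever fixed at X.
Free-end deflection of the primary structure under the applied loading (downward +):
  point load 161.5 at a = 5.05: Pa²(3L − a)/(6EI) = 17333/EI
  point load 53 at a = 7.58: Pa²(3L − a)/(6EI) = 11531/EI
  UDL 26.7: wL⁴/(8EI) = 34730/EI
  δ_0 = 63594/EI
Tip deflection under a unit load at Y: L³/(3EI) = 343.4/EI.
Compatibility at Y: δ_0 − R_Y·δ_{YY} = 0, so R_Y = 63594/343.4 = 185.2 kN.
Vertical equilibrium: R_X = ΣP − R_Y = 484.2 − 185.2 = 299 kN.

R_X = 299 kN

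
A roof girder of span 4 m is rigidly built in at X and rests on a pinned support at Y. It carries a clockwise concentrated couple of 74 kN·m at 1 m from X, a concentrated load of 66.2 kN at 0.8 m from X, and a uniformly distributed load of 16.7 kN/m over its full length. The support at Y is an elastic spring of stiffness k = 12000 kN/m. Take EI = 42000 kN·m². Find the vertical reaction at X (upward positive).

Choose R_Y as the redundant. The primary structure is the cantilever fixed at X.
Primary-structure tip deflection at Y by superposition:
  clockwise couple 74 at a = 1: M₀a(2L − a)/(2EI) = 259/EI
  point load 66.2 at a = 0.8: Pa²(3L − a)/(6EI) = 79.09/EI
  UDL 16.7: wL⁴/(8EI) = 534.4/EI
  δ_0 = 872.5/EI
Tip deflection under a unit load at Y: L³/(3EI) = 21.33/EI.
With EI = 42000 kN·m²: δ_0 = 0.020773 m and δ_{YY} = 0.000508 m/kN.
Compatibility — the spring shortens by R_Y/k under the reaction it provides: δ_0 − R_Y·δ_{YY} = R_Y/k. With 1/k = 0.000083 m/kN, R_Y = δ_0 / (δ_{YY} + 1/k) = 0.020773 / (0.000508 + 0.000083) = 35.13 kN.
Vertical equilibrium: R_X = ΣP − R_Y = 133 − 35.13 = 97.87 kN.

R_X = 97.87 kN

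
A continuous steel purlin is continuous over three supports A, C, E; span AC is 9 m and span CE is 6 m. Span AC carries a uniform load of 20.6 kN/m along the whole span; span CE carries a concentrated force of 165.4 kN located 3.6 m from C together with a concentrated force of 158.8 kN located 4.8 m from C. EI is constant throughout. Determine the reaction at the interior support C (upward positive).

R_C = 254.1 kN

Insert a hinge at C; M_C is the redundant, and each span becomes simply supported.
End slopes at the hinge C, treating each span as simply supported:
  span AC: UDL 20.6: wL³/(24EI) = 625.7/EI
  span CE: point load 165.4 at a = 3.6: Pab(L + b)/(6LEI) = 333.4/EI
  span CE: point load 158.8 at a = 4.8: Pab(L + b)/(6LEI) = 182.9/EI
  relative rotation θ_0 = (625.7 + 516.4)/EI = 1142/EI
A unit hogging moment at C produces rotation L₁/(3EI) + L₂/(3EI) = 5/EI.
Compatibility: M_C·(L₁+L₂)/(3EI) = θ_0, giving M_C = 228.4 kN·m (hogging).
Span AC, ΣM about A with M_C applied at C: R_C^{AC}·9 = 834.3 + 228.4, so R_C^{AC} = 118.1 kN and R_A = 185.4 − 118.1 = 67.32 kN.
Span CE, ΣM about E: R_C^{CE}·6 = 587.5 + 228.4, so R_C^{CE} = 136 kN and R_E = 324.2 − 136 = 188.2 kN.
R_C = 118.1 + 136 = 254.1 kN.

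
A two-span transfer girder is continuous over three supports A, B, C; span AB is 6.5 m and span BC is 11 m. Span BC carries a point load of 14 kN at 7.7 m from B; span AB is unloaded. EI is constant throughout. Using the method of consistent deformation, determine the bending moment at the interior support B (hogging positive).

Take M_B as the redundant. Released structure: two simple spans AB and BC with a hinge at B.
End slopes at the hinge B, treating each span as simply supported:
  span BC: point load 14 at a = 7.7: Pab(L + b)/(6LEI) = 77.08/EI
  relative rotation θ_0 = (0 + 77.08)/EI = 77.08/EI
A unit hogging moment at B produces rotation L₁/(3EI) + L₂/(3EI) = 5.833/EI.
Compatibility: M_B·(L₁+L₂)/(3EI) = θ_0, giving M_B = 13.21 kN·m (hogging).

M_B = 13.21 kN·m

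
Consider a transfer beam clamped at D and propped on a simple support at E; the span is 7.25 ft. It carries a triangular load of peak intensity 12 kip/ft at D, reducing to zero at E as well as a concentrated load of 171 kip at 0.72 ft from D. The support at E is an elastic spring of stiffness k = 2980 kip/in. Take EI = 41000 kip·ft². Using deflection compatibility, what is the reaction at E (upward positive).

Release the roller at E. Primary structure: cantilever fixed at D.
Free-end deflection of the primary structure under the applied loading (downward +):
  triangular load, peak 12 at the fixed end: w₀L⁴/(30EI) = 1105/EI
  point load 171 at a = 0.72: Pa²(3L − a)/(6EI) = 310.7/EI
  δ_0 = 1416/EI
Tip deflection under a unit load at E: L³/(3EI) = 127/EI.
With EI = 41000 kip·ft²: δ_0 = 0.034532 ft and δ_{EE} = 0.003098 ft/kip.
Compatibility — the spring shortens by R_E/k under the reaction it provides: δ_0 − R_E·δ_{EE} = R_E/k. With 1/k = 1/(2980×12) ft/kip = 0.000028 ft/kip, R_E = δ_0 / (δ_{EE} + 1/k) = 0.034532 / (0.003098 + 0.000028) = 11.05 kip.

R_E = 11.05 kip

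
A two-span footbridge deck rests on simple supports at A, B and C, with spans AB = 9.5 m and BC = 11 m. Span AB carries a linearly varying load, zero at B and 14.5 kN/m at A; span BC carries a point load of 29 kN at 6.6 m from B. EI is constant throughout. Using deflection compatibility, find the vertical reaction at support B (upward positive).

Release continuity at B by inserting a hinge; the redundant is the internal moment M_B. The primary structure is two simply-supported spans AB and BC.
Rotations at B on the released spans (each span's end-slope, ×1/EI):
  span AB: triangular load, peak 14.5: 7w₀L³/(360EI) = 241.7/EI
  span BC: point load 29 at a = 6.6: Pab(L + b)/(6LEI) = 196.5/EI
  relative rotation θ_0 = (241.7 + 196.5)/EI = 438.2/EI
A unit hogging moment at B produces rotation L₁/(3EI) + L₂/(3EI) = 6.833/EI.
Compatibility: M_B·(L₁+L₂)/(3EI) = θ_0, giving M_B = 64.13 kN·m (hogging).
Span AB, ΣM about A with M_B applied at B: R_B^{AB}·9.5 = 218.1 + 64.13, so R_B^{AB} = 29.71 kN and R_A = 68.88 − 29.71 = 39.17 kN.
Span BC, ΣM about C: R_B^{BC}·11 = 127.6 + 64.13, so R_B^{BC} = 17.43 kN and R_C = 29 − 17.43 = 11.57 kN.
R_B = 29.71 + 17.43 = 47.14 kN.

R_B = 47.14 kN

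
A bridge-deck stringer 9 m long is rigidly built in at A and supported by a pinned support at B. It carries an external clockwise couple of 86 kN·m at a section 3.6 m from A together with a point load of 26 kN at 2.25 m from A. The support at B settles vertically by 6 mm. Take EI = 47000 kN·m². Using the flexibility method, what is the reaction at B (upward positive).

Remove the prop at B; the released (primary) structure is a cantilever built in at A.
Free-end deflection of the primary structure under the applied loading (downward +):
  clockwise couple 86 at a = 3.6: M₀a(2L − a)/(2EI) = 2229/EI
  point load 26 at a = 2.25: Pa²(3L − a)/(6EI) = 543/EI
  δ_0 = 2772/EI
Tip deflection under a unit load at B: L³/(3EI) = 243/EI.
With EI = 47000 kN·m²: δ_0 = 0.05898 m and δ_{BB} = 0.00517 m/kN.
Compatibility — the beam at B must follow the support down by 0.006 m: δ_0 − R_B·δ_{BB} = 0.006, so R_B = (0.05898 − 0.006)/0.00517 = 10.25 kN.

R_B = 10.25 kN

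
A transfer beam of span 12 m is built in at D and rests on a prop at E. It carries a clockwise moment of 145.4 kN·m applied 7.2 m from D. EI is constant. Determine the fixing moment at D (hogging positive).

M_D = -37.8 kN·m

Choose R_E as the redundant. The primary structure is the cantilever fixed at D.
Free-end deflection of the primary structure under the applied loading (downward +):
  clockwise couple 145.4 at a = 7.2: M₀a(2L − a)/(2EI) = 8794/EI
Tip deflection under a unit load at E: L³/(3EI) = 576/EI.
Compatibility at E: δ_0 − R_E·δ_{EE} = 0, so R_E = 8794/576 = 15.27 kN.
Moment equilibrium about D: M_D = Σ(load moments about D) − R_E·L = 145.4 − 15.27×12 = -37.8 kN·m.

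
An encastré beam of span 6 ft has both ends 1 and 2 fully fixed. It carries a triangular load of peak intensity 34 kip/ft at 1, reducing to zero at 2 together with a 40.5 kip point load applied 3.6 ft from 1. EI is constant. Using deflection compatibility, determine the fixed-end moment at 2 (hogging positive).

Release both end moments; the primary structure is a simply-supported span 12 with redundants M_1 and M_2.
Simple-span end rotations at 1 and 2 under the given loads:
  at 1: triangular load, peak 34: w₀L³/(45EI) = 163.2/EI
  at 2: triangular load, peak 34: 7w₀L³/(360EI) = 142.8/EI
  at 1: point load 40.5 at a = 3.6: Pab(L + b)/(6LEI) = 81.65/EI
  at 2: point load 40.5 at a = 3.6: Pab(L + a)/(6LEI) = 93.31/EI
  θ_10 = 244.8/EI,  θ_20 = 236.1/EI
Flexibility coefficients: a unit moment at one end gives L/(3EI) there and L/(6EI) at the far end, so f₁₁ = f₂₂ = 2/EI and f₁₂ = f₂₁ = 1/EI.
Compatibility — zero rotation at each built-in end:
  2 M_1 + 1 M_2 = 244.8
  1 M_1 + 2 M_2 = 236.1
Solving the pair gives M_1 = 84.53 kip·ft and M_2 = 75.79 kip·ft (hogging).

M_2 = 75.79 kip·ft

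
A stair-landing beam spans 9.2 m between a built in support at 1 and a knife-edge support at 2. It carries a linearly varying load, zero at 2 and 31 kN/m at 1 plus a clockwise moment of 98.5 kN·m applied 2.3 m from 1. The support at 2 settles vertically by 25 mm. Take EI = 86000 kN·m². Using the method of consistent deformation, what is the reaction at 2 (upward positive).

R_2 = 27.26 kN

Release the roller at 2. Primary structure: cantilever fixed at 1.
Primary-structure tip deflection at 2 by superposition:
  triangular load, peak 31 at the fixed end: w₀L⁴/(30EI) = 7403/EI
  clockwise couple 98.5 at a = 2.3: M₀a(2L − a)/(2EI) = 1824/EI
  δ_0 = 9226/EI
Tip deflection under a unit load at 2: L³/(3EI) = 259.6/EI.
With EI = 86000 kN·m²: δ_0 = 0.10728 m and δ_{22} = 0.003018 m/kN.
Compatibility — the beam at 2 must follow the support down by 0.025 m: δ_0 − R_2·δ_{22} = 0.025, so R_2 = (0.10728 − 0.025)/0.003018 = 27.26 kN.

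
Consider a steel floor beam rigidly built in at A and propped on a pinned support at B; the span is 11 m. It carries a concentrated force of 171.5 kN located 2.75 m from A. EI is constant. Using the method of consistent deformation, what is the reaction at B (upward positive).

Remove the prop at B; the released (primary) structure is a cantilever built in at A.
Downward deflection at the released point B due to the loads:
  point load 171.5 at a = 2.75: Pa²(3L − a)/(6EI) = 6539/EI
Tip deflection under a unit load at B: L³/(3EI) = 443.7/EI.
The prop prevents deflection at B: R_B = δ_0/δ_{BB} = 6539/443.7 = 14.74 kN.

R_B = 14.74 kN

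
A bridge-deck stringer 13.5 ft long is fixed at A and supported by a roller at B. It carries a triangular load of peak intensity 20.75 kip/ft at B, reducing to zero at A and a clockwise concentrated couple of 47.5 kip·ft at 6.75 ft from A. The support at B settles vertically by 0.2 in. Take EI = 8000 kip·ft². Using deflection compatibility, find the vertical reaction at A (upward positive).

R_A = 59.23 kip

Choose R_B as the redundant. The primary structure is the cantilever fixed at A.
Primary-structure tip deflection at B by superposition:
  triangular load, peak 20.75 at the free end: 11w₀L⁴/(120EI) = 63178/EI
  clockwise couple 47.5 at a = 6.75: M₀a(2L − a)/(2EI) = 3246/EI
  δ_0 = 66424/EI
Flexibility coefficient — unit upward force at B: δ_{BB} = L³/(3EI) = 820.1/EI.
With EI = 8000 kip·ft²: δ_0 = 8.303 ft and δ_{BB} = 0.10252 ft/kip.
Compatibility — the beam at B must follow the support down by 0.01667 ft: δ_0 − R_B·δ_{BB} = 0.01667, so R_B = (8.303 − 0.01667)/0.10252 = 80.83 kip.
Vertical equilibrium: R_A = ΣP − R_B = 140.1 − 80.83 = 59.23 kip.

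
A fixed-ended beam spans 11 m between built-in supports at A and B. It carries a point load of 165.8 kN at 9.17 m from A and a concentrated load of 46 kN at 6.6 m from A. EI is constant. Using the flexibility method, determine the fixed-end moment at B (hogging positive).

M_B = 283.7 kN·m

Release both end moments; the primary structure is a simply-supported span AB with redundants M_A and M_B.
Simple-span end rotations at A and B under the given loads:
  at A: point load 165.8 at a = 9.17: Pab(L + b)/(6LEI) = 540.9/EI
  at B: point load 165.8 at a = 9.17: Pab(L + a)/(6LEI) = 850.3/EI
  at A: point load 46 at a = 6.6: Pab(L + b)/(6LEI) = 311.7/EI
  at B: point load 46 at a = 6.6: Pab(L + a)/(6LEI) = 356.2/EI
  θ_A0 = 852.6/EI,  θ_B0 = 1207/EI
Flexibility coefficients: a unit moment at one end gives L/(3EI) there and L/(6EI) at the far end, so f₁₁ = f₂₂ = 3.667/EI and f₁₂ = f₂₁ = 1.833/EI.
Compatibility — zero rotation at each built-in end:
  3.667 M_A + 1.833 M_B = 852.6
  1.833 M_A + 3.667 M_B = 1207
Solving the pair gives M_A = 90.66 kN·m and M_B = 283.7 kN·m (hogging).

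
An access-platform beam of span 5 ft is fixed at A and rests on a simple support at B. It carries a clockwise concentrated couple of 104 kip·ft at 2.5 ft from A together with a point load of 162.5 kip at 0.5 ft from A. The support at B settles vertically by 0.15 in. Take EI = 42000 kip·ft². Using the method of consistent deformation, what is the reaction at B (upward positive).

R_B = 13.16 kip

Take the reaction at B as the redundant and release it; the primary structure is a cantilever fixed at A.
Deflection at B on the released cantilever, summing each load's contribution:
  clockwise couple 104 at a = 2.5: M₀a(2L − a)/(2EI) = 975/EI
  point load 162.5 at a = 0.5: Pa²(3L − a)/(6EI) = 98.18/EI
  δ_0 = 1073/EI
Tip deflection under a unit load at B: L³/(3EI) = 41.67/EI.
With EI = 42000 kip·ft²: δ_0 = 0.025552 ft and δ_{BB} = 0.000992 ft/kip.
Compatibility — the beam at B must follow the support down by 0.0125 ft: δ_0 − R_B·δ_{BB} = 0.0125, so R_B = (0.025552 − 0.0125)/0.000992 = 13.16 kip.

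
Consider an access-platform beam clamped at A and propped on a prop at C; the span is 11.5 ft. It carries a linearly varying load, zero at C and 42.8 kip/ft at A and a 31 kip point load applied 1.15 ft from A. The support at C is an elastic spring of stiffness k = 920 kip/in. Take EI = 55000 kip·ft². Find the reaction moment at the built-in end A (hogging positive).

Remove the prop at C; the released (primary) structure is a cantilever built in at A.
Primary-structure tip deflection at C by superposition:
  triangular load, peak 42.8 at the fixed end: w₀L⁴/(30EI) = 24952/EI
  point load 31 at a = 1.15: Pa²(3L − a)/(6EI) = 227.9/EI
  δ_0 = 25180/EI
Tip deflection under a unit load at C: L³/(3EI) = 507/EI.
With EI = 55000 kip·ft²: δ_0 = 0.45782 ft and δ_{CC} = 0.009217 ft/kip.
Compatibility — the spring shortens by R_C/k under the reaction it provides: δ_0 − R_C·δ_{CC} = R_C/k. With 1/k = 1/(920×12) ft/kip = 0.000091 ft/kip, R_C = δ_0 / (δ_{CC} + 1/k) = 0.45782 / (0.009217 + 0.000091) = 49.19 kip.
Moment equilibrium about A: M_A = Σ(load moments about A) − R_C·L = 979 − 49.19×11.5 = 413.4 kip·ft.

M_A = 413.4 kip·ft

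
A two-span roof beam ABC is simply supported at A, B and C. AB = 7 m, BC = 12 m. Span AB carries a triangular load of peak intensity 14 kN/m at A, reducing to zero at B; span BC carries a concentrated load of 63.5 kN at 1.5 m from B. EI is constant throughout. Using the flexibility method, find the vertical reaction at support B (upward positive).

R_B = 86.39 kN

Insert a hinge at B; M_B is the redundant, and each span becomes simply supported.
End slopes at the hinge B, treating each span as simply supported:
  span AB: triangular load, peak 14: 7w₀L³/(360EI) = 93.37/EI
  span BC: point load 63.5 at a = 1.5: Pab(L + b)/(6LEI) = 312.5/EI
  relative rotation θ_0 = (93.37 + 312.5)/EI = 405.9/EI
A unit hogging moment at B produces rotation L₁/(3EI) + L₂/(3EI) = 6.333/EI.
Slope continuity at B: θ_0 = M_B·6.333/EI, so M_B = 405.9/6.333 = 64.09 kN·m (hogging).
Span AB, ΣM about A with M_B applied at B: R_B^{AB}·7 = 114.3 + 64.09, so R_B^{AB} = 25.49 kN and R_A = 49 − 25.49 = 23.51 kN.
Span BC, ΣM about C: R_B^{BC}·12 = 666.8 + 64.09, so R_B^{BC} = 60.9 kN and R_C = 63.5 − 60.9 = 2.597 kN.
R_B = 25.49 + 60.9 = 86.39 kN.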